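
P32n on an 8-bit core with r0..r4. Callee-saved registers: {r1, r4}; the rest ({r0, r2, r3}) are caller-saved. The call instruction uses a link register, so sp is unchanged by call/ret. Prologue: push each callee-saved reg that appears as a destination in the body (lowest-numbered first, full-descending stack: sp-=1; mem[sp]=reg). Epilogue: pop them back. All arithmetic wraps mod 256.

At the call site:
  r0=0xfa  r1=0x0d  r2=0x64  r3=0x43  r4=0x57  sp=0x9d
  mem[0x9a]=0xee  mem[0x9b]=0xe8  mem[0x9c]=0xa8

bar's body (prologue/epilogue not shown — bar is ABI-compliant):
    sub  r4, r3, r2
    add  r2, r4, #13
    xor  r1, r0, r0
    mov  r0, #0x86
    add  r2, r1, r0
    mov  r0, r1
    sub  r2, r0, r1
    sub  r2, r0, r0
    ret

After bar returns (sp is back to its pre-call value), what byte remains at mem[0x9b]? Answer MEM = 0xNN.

MEM = 0x57

prologue: push r1 -> mem[0x9c]=0x0d, sp=0x9c
prologue: push r4 -> mem[0x9b]=0x57, sp=0x9b
body[0] sub  r4, r3, r2 -> r4=0xdf
body[1] add  r2, r4, #13 -> r2=0xec
body[2] xor  r1, r0, r0 -> r1=0x00
body[3] mov  r0, #0x86 -> r0=0x86
body[4] add  r2, r1, r0 -> r2=0x86
body[5] mov  r0, r1 -> r0=0x00
body[6] sub  r2, r0, r1 -> r2=0x00
body[7] sub  r2, r0, r0 -> r2=0x00
epilogue: pop r4=0x57, sp=0x9c
epilogue: pop r1=0x0d, sp=0x9d
prologue pushed ['r1', 'r4'] at ['0x9c', '0x9b']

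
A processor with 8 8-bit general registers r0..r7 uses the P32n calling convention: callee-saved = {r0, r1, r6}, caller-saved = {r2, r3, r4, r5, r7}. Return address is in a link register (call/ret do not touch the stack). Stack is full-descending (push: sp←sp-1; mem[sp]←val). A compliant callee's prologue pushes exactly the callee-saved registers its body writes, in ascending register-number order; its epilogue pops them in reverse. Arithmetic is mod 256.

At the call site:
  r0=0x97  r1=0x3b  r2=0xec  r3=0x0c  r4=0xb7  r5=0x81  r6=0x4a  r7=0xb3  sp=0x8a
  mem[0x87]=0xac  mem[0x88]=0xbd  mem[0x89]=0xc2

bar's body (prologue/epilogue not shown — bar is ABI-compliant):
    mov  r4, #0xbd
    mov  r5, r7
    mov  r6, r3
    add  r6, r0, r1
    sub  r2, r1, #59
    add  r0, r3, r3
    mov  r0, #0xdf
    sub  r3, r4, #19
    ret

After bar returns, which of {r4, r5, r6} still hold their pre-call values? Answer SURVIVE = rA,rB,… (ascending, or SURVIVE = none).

SURVIVE = r6

prologue: push r0 -> mem[0x89]=0x97, sp=0x89
prologue: push r6 -> mem[0x88]=0x4a, sp=0x88
body[0] mov  r4, #0xbd -> r4=0xbd
body[1] mov  r5, r7 -> r5=0xb3
body[2] mov  r6, r3 -> r6=0x0c
body[3] add  r6, r0, r1 -> r6=0xd2
body[4] sub  r2, r1, #59 -> r2=0x00
body[5] add  r0, r3, r3 -> r0=0x18
body[6] mov  r0, #0xdf -> r0=0xdf
body[7] sub  r3, r4, #19 -> r3=0xaa
epilogue: pop r6=0x4a, sp=0x89
epilogue: pop r0=0x97, sp=0x8a
r4: caller-saved, written=True
r5: caller-saved, written=True
r6: callee-saved, written=True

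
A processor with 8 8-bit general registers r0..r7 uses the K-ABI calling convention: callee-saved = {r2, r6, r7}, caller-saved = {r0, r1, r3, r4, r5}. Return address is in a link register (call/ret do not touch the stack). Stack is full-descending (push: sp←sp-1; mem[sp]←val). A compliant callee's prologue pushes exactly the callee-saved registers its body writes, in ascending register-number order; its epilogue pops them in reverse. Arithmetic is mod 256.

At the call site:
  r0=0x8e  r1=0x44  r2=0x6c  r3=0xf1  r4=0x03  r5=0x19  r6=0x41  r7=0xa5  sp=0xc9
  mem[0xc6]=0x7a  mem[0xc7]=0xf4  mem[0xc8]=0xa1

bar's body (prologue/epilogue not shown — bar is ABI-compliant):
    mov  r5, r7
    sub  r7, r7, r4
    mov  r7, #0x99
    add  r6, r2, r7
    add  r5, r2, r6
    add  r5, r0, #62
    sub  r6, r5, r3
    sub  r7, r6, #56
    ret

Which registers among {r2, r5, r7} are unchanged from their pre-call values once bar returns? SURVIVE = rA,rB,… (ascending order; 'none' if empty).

prologue: push r6 → mem[0xc8]=0x41, sp=0xc8
prologue: push r7 → mem[0xc7]=0xa5, sp=0xc7
body[0] mov  r5, r7 → r5=0xa5
body[1] sub  r7, r7, r4 → r7=0xa2
body[2] mov  r7, #0x99 → r7=0x99
body[3] add  r6, r2, r7 → r6=0x05
body[4] add  r5, r2, r6 → r5=0x71
body[5] add  r5, r0, #62 → r5=0xcc
body[6] sub  r6, r5, r3 → r6=0xdb
body[7] sub  r7, r6, #56 → r7=0xa3
epilogue: pop r7=0xa5, sp=0xc8
epilogue: pop r6=0x41, sp=0xc9
r2: callee-saved, written=False
r5: caller-saved, written=True
r7: callee-saved, written=True

SURVIVE = r2,r7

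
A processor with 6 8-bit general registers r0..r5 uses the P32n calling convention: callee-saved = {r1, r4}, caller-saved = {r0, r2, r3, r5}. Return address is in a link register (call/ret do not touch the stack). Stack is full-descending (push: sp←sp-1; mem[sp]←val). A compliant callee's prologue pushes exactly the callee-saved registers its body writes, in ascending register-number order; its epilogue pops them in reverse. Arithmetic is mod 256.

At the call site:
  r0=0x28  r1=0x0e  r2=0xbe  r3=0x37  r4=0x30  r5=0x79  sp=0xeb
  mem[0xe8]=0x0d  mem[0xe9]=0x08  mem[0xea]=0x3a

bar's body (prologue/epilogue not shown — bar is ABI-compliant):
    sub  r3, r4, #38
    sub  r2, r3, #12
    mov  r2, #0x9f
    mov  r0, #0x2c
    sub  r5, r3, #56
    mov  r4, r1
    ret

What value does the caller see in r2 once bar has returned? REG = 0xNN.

prologue: push r4 → mem[0xea]=0x30, sp=0xea
body[0] sub  r3, r4, #38 → r3=0x0a
body[1] sub  r2, r3, #12 → r2=0xfe
body[2] mov  r2, #0x9f → r2=0x9f
body[3] mov  r0, #0x2c → r0=0x2c
body[4] sub  r5, r3, #56 → r5=0xd2
body[5] mov  r4, r1 → r4=0x0e
epilogue: pop r4=0x30, sp=0xeb
r2 is caller-saved → body value

REG = 0x9f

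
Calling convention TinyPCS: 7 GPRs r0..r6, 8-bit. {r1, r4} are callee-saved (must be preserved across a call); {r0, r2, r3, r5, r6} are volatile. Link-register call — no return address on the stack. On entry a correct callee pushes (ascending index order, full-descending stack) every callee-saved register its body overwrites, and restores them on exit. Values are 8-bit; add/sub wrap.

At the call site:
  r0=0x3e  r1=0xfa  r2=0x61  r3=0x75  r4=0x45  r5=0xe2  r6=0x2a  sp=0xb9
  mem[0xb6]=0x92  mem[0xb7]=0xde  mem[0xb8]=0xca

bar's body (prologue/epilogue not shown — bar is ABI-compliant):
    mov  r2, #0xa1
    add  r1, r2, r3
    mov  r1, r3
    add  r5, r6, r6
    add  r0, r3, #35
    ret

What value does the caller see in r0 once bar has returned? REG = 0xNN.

REG = 0x98

prologue: push r1 -> mem[0xb8]=0xfa, sp=0xb8
body[0] mov  r2, #0xa1 -> r2=0xa1
body[1] add  r1, r2, r3 -> r1=0x16
body[2] mov  r1, r3 -> r1=0x75
body[3] add  r5, r6, r6 -> r5=0x54
body[4] add  r0, r3, #35 -> r0=0x98
epilogue: pop r1=0xfa, sp=0xb9
r0 is caller-saved -> body value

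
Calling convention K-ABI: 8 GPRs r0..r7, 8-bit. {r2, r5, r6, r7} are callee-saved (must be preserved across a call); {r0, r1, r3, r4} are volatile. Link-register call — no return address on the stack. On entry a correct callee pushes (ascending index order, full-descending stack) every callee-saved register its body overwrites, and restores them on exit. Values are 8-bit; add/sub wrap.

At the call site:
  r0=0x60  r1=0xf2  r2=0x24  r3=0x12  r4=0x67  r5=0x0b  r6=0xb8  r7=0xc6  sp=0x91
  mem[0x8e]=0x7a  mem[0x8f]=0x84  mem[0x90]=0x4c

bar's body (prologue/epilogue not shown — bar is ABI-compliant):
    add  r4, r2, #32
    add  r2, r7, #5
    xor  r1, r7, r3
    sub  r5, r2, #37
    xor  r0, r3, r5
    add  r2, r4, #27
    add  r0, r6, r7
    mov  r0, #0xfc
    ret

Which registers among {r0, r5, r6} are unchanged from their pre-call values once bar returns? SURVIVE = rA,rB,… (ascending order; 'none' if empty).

SURVIVE = r5,r6

prologue: push r2 → mem[0x90]=0x24, sp=0x90
prologue: push r5 → mem[0x8f]=0x0b, sp=0x8f
body[0] add  r4, r2, #32 → r4=0x44
body[1] add  r2, r7, #5 → r2=0xcb
body[2] xor  r1, r7, r3 → r1=0xd4
body[3] sub  r5, r2, #37 → r5=0xa6
body[4] xor  r0, r3, r5 → r0=0xb4
body[5] add  r2, r4, #27 → r2=0x5f
body[6] add  r0, r6, r7 → r0=0x7e
body[7] mov  r0, #0xfc → r0=0xfc
epilogue: pop r5=0x0b, sp=0x90
epilogue: pop r2=0x24, sp=0x91
r0: caller-saved, written=True
r5: callee-saved, written=True
r6: callee-saved, written=False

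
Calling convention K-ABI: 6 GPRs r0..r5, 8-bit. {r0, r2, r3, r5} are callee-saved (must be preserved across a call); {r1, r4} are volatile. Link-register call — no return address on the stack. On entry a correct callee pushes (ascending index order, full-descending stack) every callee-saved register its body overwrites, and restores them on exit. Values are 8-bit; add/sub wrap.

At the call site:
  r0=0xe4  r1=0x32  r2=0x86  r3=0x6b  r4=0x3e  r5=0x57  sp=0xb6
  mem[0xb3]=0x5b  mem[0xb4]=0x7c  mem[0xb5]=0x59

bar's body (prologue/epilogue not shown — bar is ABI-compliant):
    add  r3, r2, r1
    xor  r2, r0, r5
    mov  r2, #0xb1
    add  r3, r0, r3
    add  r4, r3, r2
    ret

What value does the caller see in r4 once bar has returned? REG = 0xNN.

REG = 0x4d

prologue: push r2 → mem[0xb5]=0x86, sp=0xb5
prologue: push r3 → mem[0xb4]=0x6b, sp=0xb4
body[0] add  r3, r2, r1 → r3=0xb8
body[1] xor  r2, r0, r5 → r2=0xb3
body[2] mov  r2, #0xb1 → r2=0xb1
body[3] add  r3, r0, r3 → r3=0x9c
body[4] add  r4, r3, r2 → r4=0x4d
epilogue: pop r3=0x6b, sp=0xb5
epilogue: pop r2=0x86, sp=0xb6
r4 is caller-saved → body value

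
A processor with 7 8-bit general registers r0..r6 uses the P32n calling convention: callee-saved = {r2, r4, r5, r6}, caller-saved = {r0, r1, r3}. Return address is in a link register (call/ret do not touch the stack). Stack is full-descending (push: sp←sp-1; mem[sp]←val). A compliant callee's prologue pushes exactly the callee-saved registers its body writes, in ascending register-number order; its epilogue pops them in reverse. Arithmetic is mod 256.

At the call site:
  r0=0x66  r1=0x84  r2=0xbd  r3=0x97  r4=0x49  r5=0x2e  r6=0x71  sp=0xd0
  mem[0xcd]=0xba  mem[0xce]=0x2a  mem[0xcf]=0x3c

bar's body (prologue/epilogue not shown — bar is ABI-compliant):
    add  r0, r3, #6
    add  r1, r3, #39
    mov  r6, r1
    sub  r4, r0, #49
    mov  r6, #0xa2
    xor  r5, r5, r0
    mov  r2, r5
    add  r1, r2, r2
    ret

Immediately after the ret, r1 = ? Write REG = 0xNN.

REG = 0x66

prologue: push r2 -> mem[0xcf]=0xbd, sp=0xcf
prologue: push r4 -> mem[0xce]=0x49, sp=0xce
prologue: push r5 -> mem[0xcd]=0x2e, sp=0xcd
prologue: push r6 -> mem[0xcc]=0x71, sp=0xcc
body[0] add  r0, r3, #6 -> r0=0x9d
body[1] add  r1, r3, #39 -> r1=0xbe
body[2] mov  r6, r1 -> r6=0xbe
body[3] sub  r4, r0, #49 -> r4=0x6c
body[4] mov  r6, #0xa2 -> r6=0xa2
body[5] xor  r5, r5, r0 -> r5=0xb3
body[6] mov  r2, r5 -> r2=0xb3
body[7] add  r1, r2, r2 -> r1=0x66
epilogue: pop r6=0x71, sp=0xcd
epilogue: pop r5=0x2e, sp=0xce
epilogue: pop r4=0x49, sp=0xcf
epilogue: pop r2=0xbd, sp=0xd0
r1 is caller-saved -> body value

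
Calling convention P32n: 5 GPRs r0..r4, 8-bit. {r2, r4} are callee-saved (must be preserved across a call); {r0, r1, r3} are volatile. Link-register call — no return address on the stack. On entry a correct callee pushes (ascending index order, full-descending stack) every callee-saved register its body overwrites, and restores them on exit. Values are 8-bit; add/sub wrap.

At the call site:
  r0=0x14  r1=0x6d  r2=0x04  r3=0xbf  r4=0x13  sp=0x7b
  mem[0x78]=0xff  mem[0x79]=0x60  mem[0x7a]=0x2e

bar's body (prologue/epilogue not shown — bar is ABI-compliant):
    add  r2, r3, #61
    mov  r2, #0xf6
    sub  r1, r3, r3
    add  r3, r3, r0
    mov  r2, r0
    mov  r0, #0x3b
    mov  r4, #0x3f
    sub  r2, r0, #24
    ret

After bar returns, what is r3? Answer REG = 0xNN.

REG = 0xd3

prologue: push r2 → mem[0x7a]=0x04, sp=0x7a
prologue: push r4 → mem[0x79]=0x13, sp=0x79
body[0] add  r2, r3, #61 → r2=0xfc
body[1] mov  r2, #0xf6 → r2=0xf6
body[2] sub  r1, r3, r3 → r1=0x00
body[3] add  r3, r3, r0 → r3=0xd3
body[4] mov  r2, r0 → r2=0x14
body[5] mov  r0, #0x3b → r0=0x3b
body[6] mov  r4, #0x3f → r4=0x3f
body[7] sub  r2, r0, #24 → r2=0x23
epilogue: pop r4=0x13, sp=0x7a
epilogue: pop r2=0x04, sp=0x7b
r3 is caller-saved → body value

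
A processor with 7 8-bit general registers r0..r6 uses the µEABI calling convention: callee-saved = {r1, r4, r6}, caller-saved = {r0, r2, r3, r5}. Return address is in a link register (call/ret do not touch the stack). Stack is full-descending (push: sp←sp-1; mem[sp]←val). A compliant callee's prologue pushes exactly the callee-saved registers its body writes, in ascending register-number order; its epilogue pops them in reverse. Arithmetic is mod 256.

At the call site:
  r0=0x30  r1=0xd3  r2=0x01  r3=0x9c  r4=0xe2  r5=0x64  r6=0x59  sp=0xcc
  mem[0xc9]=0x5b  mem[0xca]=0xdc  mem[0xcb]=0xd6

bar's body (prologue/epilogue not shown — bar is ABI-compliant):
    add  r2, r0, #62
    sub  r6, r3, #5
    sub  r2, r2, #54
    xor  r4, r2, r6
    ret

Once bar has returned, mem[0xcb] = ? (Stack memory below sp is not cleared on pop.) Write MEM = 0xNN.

prologue: push r4 -> mem[0xcb]=0xe2, sp=0xcb
prologue: push r6 -> mem[0xca]=0x59, sp=0xca
body[0] add  r2, r0, #62 -> r2=0x6e
body[1] sub  r6, r3, #5 -> r6=0x97
body[2] sub  r2, r2, #54 -> r2=0x38
body[3] xor  r4, r2, r6 -> r4=0xaf
epilogue: pop r6=0x59, sp=0xcb
epilogue: pop r4=0xe2, sp=0xcc
prologue pushed ['r4', 'r6'] at ['0xcb', '0xca']

MEM = 0xe2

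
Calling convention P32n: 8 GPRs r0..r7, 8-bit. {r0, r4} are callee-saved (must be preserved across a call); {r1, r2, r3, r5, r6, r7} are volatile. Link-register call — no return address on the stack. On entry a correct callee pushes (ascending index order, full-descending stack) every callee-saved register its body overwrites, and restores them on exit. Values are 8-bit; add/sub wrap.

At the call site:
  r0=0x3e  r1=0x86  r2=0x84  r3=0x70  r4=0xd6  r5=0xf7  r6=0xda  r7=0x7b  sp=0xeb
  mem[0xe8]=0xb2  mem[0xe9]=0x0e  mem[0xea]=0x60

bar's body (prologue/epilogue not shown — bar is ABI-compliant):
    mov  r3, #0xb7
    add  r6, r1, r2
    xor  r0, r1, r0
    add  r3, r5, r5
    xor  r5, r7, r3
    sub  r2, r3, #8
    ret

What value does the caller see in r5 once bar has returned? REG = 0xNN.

prologue: push r0 -> mem[0xea]=0x3e, sp=0xea
body[0] mov  r3, #0xb7 -> r3=0xb7
body[1] add  r6, r1, r2 -> r6=0x0a
body[2] xor  r0, r1, r0 -> r0=0xb8
body[3] add  r3, r5, r5 -> r3=0xee
body[4] xor  r5, r7, r3 -> r5=0x95
body[5] sub  r2, r3, #8 -> r2=0xe6
epilogue: pop r0=0x3e, sp=0xeb
r5 is caller-saved -> body value

REG = 0x95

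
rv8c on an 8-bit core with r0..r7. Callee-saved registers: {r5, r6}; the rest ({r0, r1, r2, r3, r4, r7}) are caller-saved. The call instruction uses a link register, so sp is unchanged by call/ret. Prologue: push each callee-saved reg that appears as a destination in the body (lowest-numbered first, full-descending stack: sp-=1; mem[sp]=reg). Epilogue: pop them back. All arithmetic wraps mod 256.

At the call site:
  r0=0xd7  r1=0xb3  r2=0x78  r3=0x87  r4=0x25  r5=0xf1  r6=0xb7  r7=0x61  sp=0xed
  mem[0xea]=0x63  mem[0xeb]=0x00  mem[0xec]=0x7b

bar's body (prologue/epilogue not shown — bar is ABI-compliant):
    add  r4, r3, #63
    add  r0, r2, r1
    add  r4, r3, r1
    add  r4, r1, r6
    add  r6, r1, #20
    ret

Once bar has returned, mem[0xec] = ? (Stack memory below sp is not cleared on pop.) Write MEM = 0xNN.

prologue: push r6 → mem[0xec]=0xb7, sp=0xec
body[0] add  r4, r3, #63 → r4=0xc6
body[1] add  r0, r2, r1 → r0=0x2b
body[2] add  r4, r3, r1 → r4=0x3a
body[3] add  r4, r1, r6 → r4=0x6a
body[4] add  r6, r1, #20 → r6=0xc7
epilogue: pop r6=0xb7, sp=0xed
prologue pushed ['r6'] at ['0xec']

MEM = 0xb7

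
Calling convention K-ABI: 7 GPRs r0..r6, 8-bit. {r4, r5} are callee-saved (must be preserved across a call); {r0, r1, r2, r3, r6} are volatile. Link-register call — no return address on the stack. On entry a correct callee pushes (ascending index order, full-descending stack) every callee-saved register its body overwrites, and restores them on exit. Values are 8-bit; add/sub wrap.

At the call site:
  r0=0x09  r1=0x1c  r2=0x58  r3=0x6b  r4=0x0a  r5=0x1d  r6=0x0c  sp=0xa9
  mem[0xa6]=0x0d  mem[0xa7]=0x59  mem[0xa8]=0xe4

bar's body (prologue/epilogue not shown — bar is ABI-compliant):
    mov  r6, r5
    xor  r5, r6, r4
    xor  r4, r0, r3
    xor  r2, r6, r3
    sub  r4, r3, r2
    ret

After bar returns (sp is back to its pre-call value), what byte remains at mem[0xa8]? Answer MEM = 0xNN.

MEM = 0x0a

prologue: push r4 → mem[0xa8]=0x0a, sp=0xa8
prologue: push r5 → mem[0xa7]=0x1d, sp=0xa7
body[0] mov  r6, r5 → r6=0x1d
body[1] xor  r5, r6, r4 → r5=0x17
body[2] xor  r4, r0, r3 → r4=0x62
body[3] xor  r2, r6, r3 → r2=0x76
body[4] sub  r4, r3, r2 → r4=0xf5
epilogue: pop r5=0x1d, sp=0xa8
epilogue: pop r4=0x0a, sp=0xa9
prologue pushed ['r4', 'r5'] at ['0xa8', '0xa7']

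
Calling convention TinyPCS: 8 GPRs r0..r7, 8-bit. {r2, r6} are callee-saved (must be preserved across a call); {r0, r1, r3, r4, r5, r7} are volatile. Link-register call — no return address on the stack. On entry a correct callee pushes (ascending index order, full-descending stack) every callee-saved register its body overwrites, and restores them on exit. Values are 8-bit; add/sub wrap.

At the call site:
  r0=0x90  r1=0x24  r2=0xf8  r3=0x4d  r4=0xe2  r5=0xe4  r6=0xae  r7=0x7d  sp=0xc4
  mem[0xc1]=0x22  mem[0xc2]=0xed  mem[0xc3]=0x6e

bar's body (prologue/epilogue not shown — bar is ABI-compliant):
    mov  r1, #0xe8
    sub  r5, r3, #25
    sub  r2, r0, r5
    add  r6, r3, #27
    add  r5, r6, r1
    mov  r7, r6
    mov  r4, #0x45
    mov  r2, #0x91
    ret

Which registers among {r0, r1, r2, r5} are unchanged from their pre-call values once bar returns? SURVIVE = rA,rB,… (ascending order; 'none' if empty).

prologue: push r2 -> mem[0xc3]=0xf8, sp=0xc3
prologue: push r6 -> mem[0xc2]=0xae, sp=0xc2
body[0] mov  r1, #0xe8 -> r1=0xe8
body[1] sub  r5, r3, #25 -> r5=0x34
body[2] sub  r2, r0, r5 -> r2=0x5c
body[3] add  r6, r3, #27 -> r6=0x68
body[4] add  r5, r6, r1 -> r5=0x50
body[5] mov  r7, r6 -> r7=0x68
body[6] mov  r4, #0x45 -> r4=0x45
body[7] mov  r2, #0x91 -> r2=0x91
epilogue: pop r6=0xae, sp=0xc3
epilogue: pop r2=0xf8, sp=0xc4
r0: caller-saved, written=False
r1: caller-saved, written=True
r2: callee-saved, written=True
r5: caller-saved, written=True

SURVIVE = r0,r2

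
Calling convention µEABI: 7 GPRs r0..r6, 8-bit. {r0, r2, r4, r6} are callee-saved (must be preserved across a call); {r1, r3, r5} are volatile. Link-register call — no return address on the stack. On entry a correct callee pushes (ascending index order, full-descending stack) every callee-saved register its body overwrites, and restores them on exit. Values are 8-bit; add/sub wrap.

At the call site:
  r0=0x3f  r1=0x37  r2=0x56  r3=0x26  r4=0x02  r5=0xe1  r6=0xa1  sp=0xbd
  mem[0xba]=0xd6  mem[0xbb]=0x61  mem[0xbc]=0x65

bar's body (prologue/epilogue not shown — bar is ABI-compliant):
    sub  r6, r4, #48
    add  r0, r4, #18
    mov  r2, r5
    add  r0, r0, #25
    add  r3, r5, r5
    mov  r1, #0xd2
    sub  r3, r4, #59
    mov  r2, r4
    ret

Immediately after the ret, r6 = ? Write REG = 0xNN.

REG = 0xa1

prologue: push r0 → mem[0xbc]=0x3f, sp=0xbc
prologue: push r2 → mem[0xbb]=0x56, sp=0xbb
prologue: push r6 → mem[0xba]=0xa1, sp=0xba
body[0] sub  r6, r4, #48 → r6=0xd2
body[1] add  r0, r4, #18 → r0=0x14
body[2] mov  r2, r5 → r2=0xe1
body[3] add  r0, r0, #25 → r0=0x2d
body[4] add  r3, r5, r5 → r3=0xc2
body[5] mov  r1, #0xd2 → r1=0xd2
body[6] sub  r3, r4, #59 → r3=0xc7
body[7] mov  r2, r4 → r2=0x02
epilogue: pop r6=0xa1, sp=0xbb
epilogue: pop r2=0x56, sp=0xbc
epilogue: pop r0=0x3f, sp=0xbd
r6 is callee-saved → restored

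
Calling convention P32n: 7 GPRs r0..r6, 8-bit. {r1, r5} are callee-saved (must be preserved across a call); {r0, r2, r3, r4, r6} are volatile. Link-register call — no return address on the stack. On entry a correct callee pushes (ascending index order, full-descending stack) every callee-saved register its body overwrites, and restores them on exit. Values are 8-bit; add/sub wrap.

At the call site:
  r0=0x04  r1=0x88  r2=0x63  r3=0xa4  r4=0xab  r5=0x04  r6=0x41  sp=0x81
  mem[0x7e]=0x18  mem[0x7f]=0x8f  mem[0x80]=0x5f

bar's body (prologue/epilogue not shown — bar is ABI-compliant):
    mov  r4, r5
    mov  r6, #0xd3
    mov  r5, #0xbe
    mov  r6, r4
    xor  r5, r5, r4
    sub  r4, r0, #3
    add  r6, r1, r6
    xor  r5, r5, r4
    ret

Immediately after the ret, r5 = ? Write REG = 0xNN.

prologue: push r5 → mem[0x80]=0x04, sp=0x80
body[0] mov  r4, r5 → r4=0x04
body[1] mov  r6, #0xd3 → r6=0xd3
body[2] mov  r5, #0xbe → r5=0xbe
body[3] mov  r6, r4 → r6=0x04
body[4] xor  r5, r5, r4 → r5=0xba
body[5] sub  r4, r0, #3 → r4=0x01
body[6] add  r6, r1, r6 → r6=0x8c
body[7] xor  r5, r5, r4 → r5=0xbb
epilogue: pop r5=0x04, sp=0x81
r5 is callee-saved → restored

REG = 0x04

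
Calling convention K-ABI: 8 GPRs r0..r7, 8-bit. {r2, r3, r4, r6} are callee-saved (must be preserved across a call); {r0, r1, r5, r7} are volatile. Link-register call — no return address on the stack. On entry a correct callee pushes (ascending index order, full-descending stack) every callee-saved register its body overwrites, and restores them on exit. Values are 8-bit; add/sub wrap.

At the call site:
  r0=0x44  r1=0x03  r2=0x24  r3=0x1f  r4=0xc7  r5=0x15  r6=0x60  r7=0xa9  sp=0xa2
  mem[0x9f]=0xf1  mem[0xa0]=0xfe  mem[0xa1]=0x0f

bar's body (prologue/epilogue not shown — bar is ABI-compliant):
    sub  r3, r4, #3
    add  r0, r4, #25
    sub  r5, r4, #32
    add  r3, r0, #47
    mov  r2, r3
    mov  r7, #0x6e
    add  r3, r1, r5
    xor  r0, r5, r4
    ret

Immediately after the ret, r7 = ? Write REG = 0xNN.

prologue: push r2 -> mem[0xa1]=0x24, sp=0xa1
prologue: push r3 -> mem[0xa0]=0x1f, sp=0xa0
body[0] sub  r3, r4, #3 -> r3=0xc4
body[1] add  r0, r4, #25 -> r0=0xe0
body[2] sub  r5, r4, #32 -> r5=0xa7
body[3] add  r3, r0, #47 -> r3=0x0f
body[4] mov  r2, r3 -> r2=0x0f
body[5] mov  r7, #0x6e -> r7=0x6e
body[6] add  r3, r1, r5 -> r3=0xaa
body[7] xor  r0, r5, r4 -> r0=0x60
epilogue: pop r3=0x1f, sp=0xa1
epilogue: pop r2=0x24, sp=0xa2
r7 is caller-saved -> body value

REG = 0x6e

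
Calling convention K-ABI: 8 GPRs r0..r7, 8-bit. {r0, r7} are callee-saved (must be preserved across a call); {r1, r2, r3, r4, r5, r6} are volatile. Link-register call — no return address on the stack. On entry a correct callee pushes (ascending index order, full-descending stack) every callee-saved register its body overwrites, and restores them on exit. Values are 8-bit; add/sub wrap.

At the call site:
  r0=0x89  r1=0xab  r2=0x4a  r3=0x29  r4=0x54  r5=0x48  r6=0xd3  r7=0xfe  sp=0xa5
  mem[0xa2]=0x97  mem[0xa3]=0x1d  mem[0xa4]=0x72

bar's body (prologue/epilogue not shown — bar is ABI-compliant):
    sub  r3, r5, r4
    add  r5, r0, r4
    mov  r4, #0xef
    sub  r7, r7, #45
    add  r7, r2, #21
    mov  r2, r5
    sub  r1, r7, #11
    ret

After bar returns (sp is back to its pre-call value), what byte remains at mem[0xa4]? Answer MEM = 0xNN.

MEM = 0xfe

prologue: push r7 → mem[0xa4]=0xfe, sp=0xa4
body[0] sub  r3, r5, r4 → r3=0xf4
body[1] add  r5, r0, r4 → r5=0xdd
body[2] mov  r4, #0xef → r4=0xef
body[3] sub  r7, r7, #45 → r7=0xd1
body[4] add  r7, r2, #21 → r7=0x5f
body[5] mov  r2, r5 → r2=0xdd
body[6] sub  r1, r7, #11 → r1=0x54
epilogue: pop r7=0xfe, sp=0xa5
prologue pushed ['r7'] at ['0xa4']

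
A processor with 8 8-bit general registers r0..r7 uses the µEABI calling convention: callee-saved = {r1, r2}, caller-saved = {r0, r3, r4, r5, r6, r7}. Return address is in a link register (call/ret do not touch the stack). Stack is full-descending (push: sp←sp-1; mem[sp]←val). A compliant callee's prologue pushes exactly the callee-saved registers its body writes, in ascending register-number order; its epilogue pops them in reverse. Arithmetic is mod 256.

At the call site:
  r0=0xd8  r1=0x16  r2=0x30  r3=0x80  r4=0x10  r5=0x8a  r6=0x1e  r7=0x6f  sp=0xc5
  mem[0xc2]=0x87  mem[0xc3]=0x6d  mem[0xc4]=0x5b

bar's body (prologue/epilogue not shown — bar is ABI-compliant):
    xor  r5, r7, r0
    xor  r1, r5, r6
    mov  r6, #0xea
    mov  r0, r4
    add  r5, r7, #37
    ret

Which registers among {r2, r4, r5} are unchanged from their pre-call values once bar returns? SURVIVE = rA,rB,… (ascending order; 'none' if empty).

SURVIVE = r2,r4

prologue: push r1 → mem[0xc4]=0x16, sp=0xc4
body[0] xor  r5, r7, r0 → r5=0xb7
body[1] xor  r1, r5, r6 → r1=0xa9
body[2] mov  r6, #0xea → r6=0xea
body[3] mov  r0, r4 → r0=0x10
body[4] add  r5, r7, #37 → r5=0x94
epilogue: pop r1=0x16, sp=0xc5
r2: callee-saved, written=False
r4: caller-saved, written=False
r5: caller-saved, written=True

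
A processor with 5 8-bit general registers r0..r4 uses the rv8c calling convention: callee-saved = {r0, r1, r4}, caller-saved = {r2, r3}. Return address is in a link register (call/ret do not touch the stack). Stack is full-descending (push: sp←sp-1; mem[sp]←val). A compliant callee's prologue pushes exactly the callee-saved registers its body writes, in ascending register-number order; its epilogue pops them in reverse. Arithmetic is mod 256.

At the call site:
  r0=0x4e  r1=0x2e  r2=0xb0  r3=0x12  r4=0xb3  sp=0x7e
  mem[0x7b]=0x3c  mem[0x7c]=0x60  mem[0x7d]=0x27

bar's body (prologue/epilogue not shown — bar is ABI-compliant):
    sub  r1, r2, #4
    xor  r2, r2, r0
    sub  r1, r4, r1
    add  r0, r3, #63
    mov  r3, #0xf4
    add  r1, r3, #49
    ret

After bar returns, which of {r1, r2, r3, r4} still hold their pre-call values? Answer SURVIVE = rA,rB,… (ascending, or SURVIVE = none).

SURVIVE = r1,r4

prologue: push r0 -> mem[0x7d]=0x4e, sp=0x7d
prologue: push r1 -> mem[0x7c]=0x2e, sp=0x7c
body[0] sub  r1, r2, #4 -> r1=0xac
body[1] xor  r2, r2, r0 -> r2=0xfe
body[2] sub  r1, r4, r1 -> r1=0x07
body[3] add  r0, r3, #63 -> r0=0x51
body[4] mov  r3, #0xf4 -> r3=0xf4
body[5] add  r1, r3, #49 -> r1=0x25
epilogue: pop r1=0x2e, sp=0x7d
epilogue: pop r0=0x4e, sp=0x7e
r1: callee-saved, written=True
r2: caller-saved, written=True
r3: caller-saved, written=True
r4: callee-saved, written=False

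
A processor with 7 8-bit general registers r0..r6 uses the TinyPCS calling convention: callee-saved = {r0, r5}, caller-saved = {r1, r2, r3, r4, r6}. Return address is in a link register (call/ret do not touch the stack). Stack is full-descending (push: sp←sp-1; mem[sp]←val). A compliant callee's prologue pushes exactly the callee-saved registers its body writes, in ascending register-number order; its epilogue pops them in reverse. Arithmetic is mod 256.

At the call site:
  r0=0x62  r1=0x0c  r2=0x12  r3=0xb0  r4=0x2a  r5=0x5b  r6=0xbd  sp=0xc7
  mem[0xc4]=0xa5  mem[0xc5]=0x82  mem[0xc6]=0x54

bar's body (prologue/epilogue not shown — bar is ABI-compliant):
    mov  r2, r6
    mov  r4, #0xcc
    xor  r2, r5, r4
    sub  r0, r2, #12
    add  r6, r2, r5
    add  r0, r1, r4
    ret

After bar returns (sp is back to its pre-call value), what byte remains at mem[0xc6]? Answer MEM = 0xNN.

MEM = 0x62

prologue: push r0 -> mem[0xc6]=0x62, sp=0xc6
body[0] mov  r2, r6 -> r2=0xbd
body[1] mov  r4, #0xcc -> r4=0xcc
body[2] xor  r2, r5, r4 -> r2=0x97
body[3] sub  r0, r2, #12 -> r0=0x8b
body[4] add  r6, r2, r5 -> r6=0xf2
body[5] add  r0, r1, r4 -> r0=0xd8
epilogue: pop r0=0x62, sp=0xc7
prologue pushed ['r0'] at ['0xc6']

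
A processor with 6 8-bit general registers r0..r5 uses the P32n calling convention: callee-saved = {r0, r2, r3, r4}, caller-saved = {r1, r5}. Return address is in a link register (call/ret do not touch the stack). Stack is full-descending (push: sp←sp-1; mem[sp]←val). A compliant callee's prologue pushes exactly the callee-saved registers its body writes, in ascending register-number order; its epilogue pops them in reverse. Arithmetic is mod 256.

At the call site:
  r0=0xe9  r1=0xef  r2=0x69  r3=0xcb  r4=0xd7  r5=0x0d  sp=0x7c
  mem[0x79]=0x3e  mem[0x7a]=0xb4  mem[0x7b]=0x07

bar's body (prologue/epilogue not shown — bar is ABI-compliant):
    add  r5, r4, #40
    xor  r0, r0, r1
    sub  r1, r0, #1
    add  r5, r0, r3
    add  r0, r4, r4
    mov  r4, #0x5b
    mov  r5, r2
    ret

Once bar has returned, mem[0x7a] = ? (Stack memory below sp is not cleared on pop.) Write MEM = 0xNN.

prologue: push r0 → mem[0x7b]=0xe9, sp=0x7b
prologue: push r4 → mem[0x7a]=0xd7, sp=0x7a
body[0] add  r5, r4, #40 → r5=0xff
body[1] xor  r0, r0, r1 → r0=0x06
body[2] sub  r1, r0, #1 → r1=0x05
body[3] add  r5, r0, r3 → r5=0xd1
body[4] add  r0, r4, r4 → r0=0xae
body[5] mov  r4, #0x5b → r4=0x5b
body[6] mov  r5, r2 → r5=0x69
epilogue: pop r4=0xd7, sp=0x7b
epilogue: pop r0=0xe9, sp=0x7c
prologue pushed ['r0', 'r4'] at ['0x7b', '0x7a']

MEM = 0xd7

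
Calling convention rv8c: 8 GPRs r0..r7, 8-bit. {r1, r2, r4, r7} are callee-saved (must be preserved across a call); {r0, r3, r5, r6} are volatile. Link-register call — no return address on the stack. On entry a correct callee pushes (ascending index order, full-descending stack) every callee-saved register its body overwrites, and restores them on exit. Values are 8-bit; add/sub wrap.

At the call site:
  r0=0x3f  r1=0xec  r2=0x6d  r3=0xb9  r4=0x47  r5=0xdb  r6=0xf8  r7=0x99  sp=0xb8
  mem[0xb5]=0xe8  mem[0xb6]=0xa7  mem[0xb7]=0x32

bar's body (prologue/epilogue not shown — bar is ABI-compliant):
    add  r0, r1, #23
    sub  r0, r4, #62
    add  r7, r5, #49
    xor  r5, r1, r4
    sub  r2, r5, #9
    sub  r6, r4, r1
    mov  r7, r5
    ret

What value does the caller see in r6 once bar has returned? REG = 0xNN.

prologue: push r2 → mem[0xb7]=0x6d, sp=0xb7
prologue: push r7 → mem[0xb6]=0x99, sp=0xb6
body[0] add  r0, r1, #23 → r0=0x03
body[1] sub  r0, r4, #62 → r0=0x09
body[2] add  r7, r5, #49 → r7=0x0c
body[3] xor  r5, r1, r4 → r5=0xab
body[4] sub  r2, r5, #9 → r2=0xa2
body[5] sub  r6, r4, r1 → r6=0x5b
body[6] mov  r7, r5 → r7=0xab
epilogue: pop r7=0x99, sp=0xb7
epilogue: pop r2=0x6d, sp=0xb8
r6 is caller-saved → body value

REG = 0x5b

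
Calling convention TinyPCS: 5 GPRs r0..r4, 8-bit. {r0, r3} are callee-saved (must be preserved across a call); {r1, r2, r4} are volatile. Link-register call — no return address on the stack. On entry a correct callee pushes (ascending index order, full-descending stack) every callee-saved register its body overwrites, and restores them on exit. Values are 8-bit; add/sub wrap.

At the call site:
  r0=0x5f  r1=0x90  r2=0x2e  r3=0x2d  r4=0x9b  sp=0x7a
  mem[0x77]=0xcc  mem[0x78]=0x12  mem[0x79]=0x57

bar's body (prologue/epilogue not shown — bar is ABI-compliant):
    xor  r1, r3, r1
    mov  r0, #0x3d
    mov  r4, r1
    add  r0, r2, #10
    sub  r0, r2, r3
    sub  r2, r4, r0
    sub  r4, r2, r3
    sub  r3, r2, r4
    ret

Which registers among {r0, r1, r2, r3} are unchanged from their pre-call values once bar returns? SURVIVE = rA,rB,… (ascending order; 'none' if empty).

prologue: push r0 → mem[0x79]=0x5f, sp=0x79
prologue: push r3 → mem[0x78]=0x2d, sp=0x78
body[0] xor  r1, r3, r1 → r1=0xbd
body[1] mov  r0, #0x3d → r0=0x3d
body[2] mov  r4, r1 → r4=0xbd
body[3] add  r0, r2, #10 → r0=0x38
body[4] sub  r0, r2, r3 → r0=0x01
body[5] sub  r2, r4, r0 → r2=0xbc
body[6] sub  r4, r2, r3 → r4=0x8f
body[7] sub  r3, r2, r4 → r3=0x2d
epilogue: pop r3=0x2d, sp=0x79
epilogue: pop r0=0x5f, sp=0x7a
r0: callee-saved, written=True
r1: caller-saved, written=True
r2: caller-saved, written=True
r3: callee-saved, written=True

SURVIVE = r0,r3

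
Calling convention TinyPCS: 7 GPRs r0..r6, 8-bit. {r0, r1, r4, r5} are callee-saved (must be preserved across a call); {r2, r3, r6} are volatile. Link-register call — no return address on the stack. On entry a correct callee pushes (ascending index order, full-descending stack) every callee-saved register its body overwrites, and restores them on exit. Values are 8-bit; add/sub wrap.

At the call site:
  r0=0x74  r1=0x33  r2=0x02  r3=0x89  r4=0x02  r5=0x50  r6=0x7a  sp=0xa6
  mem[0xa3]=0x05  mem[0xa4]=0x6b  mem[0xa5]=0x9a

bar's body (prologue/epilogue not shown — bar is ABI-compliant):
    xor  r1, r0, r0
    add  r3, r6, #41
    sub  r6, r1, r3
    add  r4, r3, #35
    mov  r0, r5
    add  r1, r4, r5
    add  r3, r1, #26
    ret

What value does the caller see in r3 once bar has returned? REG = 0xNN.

REG = 0x30

prologue: push r0 → mem[0xa5]=0x74, sp=0xa5
prologue: push r1 → mem[0xa4]=0x33, sp=0xa4
prologue: push r4 → mem[0xa3]=0x02, sp=0xa3
body[0] xor  r1, r0, r0 → r1=0x00
body[1] add  r3, r6, #41 → r3=0xa3
body[2] sub  r6, r1, r3 → r6=0x5d
body[3] add  r4, r3, #35 → r4=0xc6
body[4] mov  r0, r5 → r0=0x50
body[5] add  r1, r4, r5 → r1=0x16
body[6] add  r3, r1, #26 → r3=0x30
epilogue: pop r4=0x02, sp=0xa4
epilogue: pop r1=0x33, sp=0xa5
epilogue: pop r0=0x74, sp=0xa6
r3 is caller-saved → body value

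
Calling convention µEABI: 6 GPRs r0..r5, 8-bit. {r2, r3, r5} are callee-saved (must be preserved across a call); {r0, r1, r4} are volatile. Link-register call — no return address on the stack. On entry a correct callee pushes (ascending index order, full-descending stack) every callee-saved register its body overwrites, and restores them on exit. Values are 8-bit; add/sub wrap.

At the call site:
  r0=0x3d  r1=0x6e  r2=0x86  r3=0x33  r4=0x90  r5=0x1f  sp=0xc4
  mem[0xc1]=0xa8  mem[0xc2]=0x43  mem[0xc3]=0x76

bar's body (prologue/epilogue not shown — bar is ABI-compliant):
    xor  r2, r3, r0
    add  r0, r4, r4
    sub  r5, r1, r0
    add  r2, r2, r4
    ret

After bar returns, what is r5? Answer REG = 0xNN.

prologue: push r2 -> mem[0xc3]=0x86, sp=0xc3
prologue: push r5 -> mem[0xc2]=0x1f, sp=0xc2
body[0] xor  r2, r3, r0 -> r2=0x0e
body[1] add  r0, r4, r4 -> r0=0x20
body[2] sub  r5, r1, r0 -> r5=0x4e
body[3] add  r2, r2, r4 -> r2=0x9e
epilogue: pop r5=0x1f, sp=0xc3
epilogue: pop r2=0x86, sp=0xc4
r5 is callee-saved -> restored

REG = 0x1f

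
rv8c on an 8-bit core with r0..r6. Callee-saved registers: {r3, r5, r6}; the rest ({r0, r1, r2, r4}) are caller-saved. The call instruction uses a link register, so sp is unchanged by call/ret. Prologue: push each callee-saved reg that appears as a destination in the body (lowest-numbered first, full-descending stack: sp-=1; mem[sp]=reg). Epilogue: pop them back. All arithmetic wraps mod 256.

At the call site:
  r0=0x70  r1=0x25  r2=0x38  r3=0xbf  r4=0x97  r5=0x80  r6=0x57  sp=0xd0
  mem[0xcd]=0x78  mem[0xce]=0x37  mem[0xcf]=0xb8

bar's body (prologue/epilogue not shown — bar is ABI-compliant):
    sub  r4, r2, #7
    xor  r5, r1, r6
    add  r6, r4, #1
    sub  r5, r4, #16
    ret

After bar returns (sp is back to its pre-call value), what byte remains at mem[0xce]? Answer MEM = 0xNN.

prologue: push r5 -> mem[0xcf]=0x80, sp=0xcf
prologue: push r6 -> mem[0xce]=0x57, sp=0xce
body[0] sub  r4, r2, #7 -> r4=0x31
body[1] xor  r5, r1, r6 -> r5=0x72
body[2] add  r6, r4, #1 -> r6=0x32
body[3] sub  r5, r4, #16 -> r5=0x21
epilogue: pop r6=0x57, sp=0xcf
epilogue: pop r5=0x80, sp=0xd0
prologue pushed ['r5', 'r6'] at ['0xcf', '0xce']

MEM = 0x57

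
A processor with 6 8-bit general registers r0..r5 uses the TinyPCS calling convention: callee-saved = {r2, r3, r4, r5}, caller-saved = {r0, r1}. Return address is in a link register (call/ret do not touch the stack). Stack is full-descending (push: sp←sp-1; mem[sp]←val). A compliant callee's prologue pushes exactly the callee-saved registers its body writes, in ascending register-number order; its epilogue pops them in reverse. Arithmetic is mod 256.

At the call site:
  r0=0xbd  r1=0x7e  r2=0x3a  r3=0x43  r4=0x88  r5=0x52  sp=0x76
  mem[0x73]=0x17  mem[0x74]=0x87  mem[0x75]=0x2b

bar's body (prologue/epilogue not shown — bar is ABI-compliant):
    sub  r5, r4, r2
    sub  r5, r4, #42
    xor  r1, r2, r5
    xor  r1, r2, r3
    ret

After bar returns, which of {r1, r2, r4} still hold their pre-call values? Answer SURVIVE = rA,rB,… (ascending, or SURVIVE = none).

prologue: push r5 -> mem[0x75]=0x52, sp=0x75
body[0] sub  r5, r4, r2 -> r5=0x4e
body[1] sub  r5, r4, #42 -> r5=0x5e
body[2] xor  r1, r2, r5 -> r1=0x64
body[3] xor  r1, r2, r3 -> r1=0x79
epilogue: pop r5=0x52, sp=0x76
r1: caller-saved, written=True
r2: callee-saved, written=False
r4: callee-saved, written=False

SURVIVE = r2,r4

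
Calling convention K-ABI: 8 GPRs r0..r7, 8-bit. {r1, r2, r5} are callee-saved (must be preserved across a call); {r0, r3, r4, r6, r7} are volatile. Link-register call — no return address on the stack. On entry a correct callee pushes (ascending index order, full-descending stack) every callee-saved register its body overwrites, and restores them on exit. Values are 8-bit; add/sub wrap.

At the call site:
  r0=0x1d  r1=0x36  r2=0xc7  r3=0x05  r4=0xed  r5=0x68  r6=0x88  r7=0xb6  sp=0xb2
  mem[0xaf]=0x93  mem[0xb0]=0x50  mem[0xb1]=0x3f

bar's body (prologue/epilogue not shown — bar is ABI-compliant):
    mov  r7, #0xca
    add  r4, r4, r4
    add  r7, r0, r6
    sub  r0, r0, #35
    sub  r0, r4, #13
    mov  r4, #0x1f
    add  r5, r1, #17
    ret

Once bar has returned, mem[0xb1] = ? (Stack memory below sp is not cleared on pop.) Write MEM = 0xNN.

prologue: push r5 → mem[0xb1]=0x68, sp=0xb1
body[0] mov  r7, #0xca → r7=0xca
body[1] add  r4, r4, r4 → r4=0xda
body[2] add  r7, r0, r6 → r7=0xa5
body[3] sub  r0, r0, #35 → r0=0xfa
body[4] sub  r0, r4, #13 → r0=0xcd
body[5] mov  r4, #0x1f → r4=0x1f
body[6] add  r5, r1, #17 → r5=0x47
epilogue: pop r5=0x68, sp=0xb2
prologue pushed ['r5'] at ['0xb1']

MEM = 0x68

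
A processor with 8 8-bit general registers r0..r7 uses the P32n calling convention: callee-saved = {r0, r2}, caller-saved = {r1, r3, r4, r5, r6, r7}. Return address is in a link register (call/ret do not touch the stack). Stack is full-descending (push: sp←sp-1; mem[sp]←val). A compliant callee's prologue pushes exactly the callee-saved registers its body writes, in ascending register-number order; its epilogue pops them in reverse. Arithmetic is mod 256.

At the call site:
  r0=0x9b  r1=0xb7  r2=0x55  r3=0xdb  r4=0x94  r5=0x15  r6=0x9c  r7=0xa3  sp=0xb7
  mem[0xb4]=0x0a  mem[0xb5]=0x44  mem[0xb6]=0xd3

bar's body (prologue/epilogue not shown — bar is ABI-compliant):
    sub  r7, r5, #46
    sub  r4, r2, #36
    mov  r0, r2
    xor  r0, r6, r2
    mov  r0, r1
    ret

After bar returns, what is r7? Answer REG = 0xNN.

REG = 0xe7

prologue: push r0 -> mem[0xb6]=0x9b, sp=0xb6
body[0] sub  r7, r5, #46 -> r7=0xe7
body[1] sub  r4, r2, #36 -> r4=0x31
body[2] mov  r0, r2 -> r0=0x55
body[3] xor  r0, r6, r2 -> r0=0xc9
body[4] mov  r0, r1 -> r0=0xb7
epilogue: pop r0=0x9b, sp=0xb7
r7 is caller-saved -> body value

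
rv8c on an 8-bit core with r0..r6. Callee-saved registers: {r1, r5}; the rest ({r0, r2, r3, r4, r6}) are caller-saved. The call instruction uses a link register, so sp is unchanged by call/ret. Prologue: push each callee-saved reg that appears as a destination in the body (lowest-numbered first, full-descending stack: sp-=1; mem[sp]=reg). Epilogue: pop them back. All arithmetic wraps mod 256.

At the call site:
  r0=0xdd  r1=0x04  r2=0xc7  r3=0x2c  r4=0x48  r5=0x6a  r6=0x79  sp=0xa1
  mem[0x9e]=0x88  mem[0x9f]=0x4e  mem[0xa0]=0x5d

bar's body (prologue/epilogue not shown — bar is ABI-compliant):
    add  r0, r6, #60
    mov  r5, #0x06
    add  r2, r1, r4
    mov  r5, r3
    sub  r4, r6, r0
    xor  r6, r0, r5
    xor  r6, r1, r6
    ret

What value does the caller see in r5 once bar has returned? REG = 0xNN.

prologue: push r5 → mem[0xa0]=0x6a, sp=0xa0
body[0] add  r0, r6, #60 → r0=0xb5
body[1] mov  r5, #0x06 → r5=0x06
body[2] add  r2, r1, r4 → r2=0x4c
body[3] mov  r5, r3 → r5=0x2c
body[4] sub  r4, r6, r0 → r4=0xc4
body[5] xor  r6, r0, r5 → r6=0x99
body[6] xor  r6, r1, r6 → r6=0x9d
epilogue: pop r5=0x6a, sp=0xa1
r5 is callee-saved → restored

REG = 0x6a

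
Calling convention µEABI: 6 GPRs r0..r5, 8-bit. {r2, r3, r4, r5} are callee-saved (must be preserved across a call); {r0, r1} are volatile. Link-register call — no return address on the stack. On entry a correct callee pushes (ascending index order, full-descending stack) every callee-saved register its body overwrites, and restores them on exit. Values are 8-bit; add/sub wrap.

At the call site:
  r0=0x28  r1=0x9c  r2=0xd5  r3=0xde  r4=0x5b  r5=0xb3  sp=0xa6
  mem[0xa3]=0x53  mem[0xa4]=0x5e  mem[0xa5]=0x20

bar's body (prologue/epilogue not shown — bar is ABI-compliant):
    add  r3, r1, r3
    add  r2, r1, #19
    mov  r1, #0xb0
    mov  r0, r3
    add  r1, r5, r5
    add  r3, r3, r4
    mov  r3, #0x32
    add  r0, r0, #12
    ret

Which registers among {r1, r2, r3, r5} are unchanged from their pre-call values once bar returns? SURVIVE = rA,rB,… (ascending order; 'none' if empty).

SURVIVE = r2,r3,r5

prologue: push r2 -> mem[0xa5]=0xd5, sp=0xa5
prologue: push r3 -> mem[0xa4]=0xde, sp=0xa4
body[0] add  r3, r1, r3 -> r3=0x7a
body[1] add  r2, r1, #19 -> r2=0xaf
body[2] mov  r1, #0xb0 -> r1=0xb0
body[3] mov  r0, r3 -> r0=0x7a
body[4] add  r1, r5, r5 -> r1=0x66
body[5] add  r3, r3, r4 -> r3=0xd5
body[6] mov  r3, #0x32 -> r3=0x32
body[7] add  r0, r0, #12 -> r0=0x86
epilogue: pop r3=0xde, sp=0xa5
epilogue: pop r2=0xd5, sp=0xa6
r1: caller-saved, written=True
r2: callee-saved, written=True
r3: callee-saved, written=True
r5: callee-saved, written=False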